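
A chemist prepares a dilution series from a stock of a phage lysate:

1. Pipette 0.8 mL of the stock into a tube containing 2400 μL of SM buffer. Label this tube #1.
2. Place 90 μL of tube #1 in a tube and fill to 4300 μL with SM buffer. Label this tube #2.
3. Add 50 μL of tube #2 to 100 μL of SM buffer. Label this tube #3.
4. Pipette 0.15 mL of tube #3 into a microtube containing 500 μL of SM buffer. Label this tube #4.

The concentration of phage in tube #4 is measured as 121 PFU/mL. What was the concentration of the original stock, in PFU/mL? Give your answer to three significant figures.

Step 1: 0.8 mL + 2400 μL = 3.2 mL total → factor 3.2/0.8 = 4
Step 2: 90 μL brought to 4300 μL → factor 4300/90 = 47.778
Step 3: 50 μL + 100 μL = 150 μL total → factor 150/50 = 3
Step 4: 0.15 mL + 500 μL = 0.65 mL total → factor 0.65/0.15 = 4.3333
Overall dilution factor = 4 × 47.778 × 3 × 4.3333 = 2484.4
Stock = 121 PFU/mL × 2484.4 = 3.01 × 10^5 PFU/mL

3.01 × 10^5 PFU/mL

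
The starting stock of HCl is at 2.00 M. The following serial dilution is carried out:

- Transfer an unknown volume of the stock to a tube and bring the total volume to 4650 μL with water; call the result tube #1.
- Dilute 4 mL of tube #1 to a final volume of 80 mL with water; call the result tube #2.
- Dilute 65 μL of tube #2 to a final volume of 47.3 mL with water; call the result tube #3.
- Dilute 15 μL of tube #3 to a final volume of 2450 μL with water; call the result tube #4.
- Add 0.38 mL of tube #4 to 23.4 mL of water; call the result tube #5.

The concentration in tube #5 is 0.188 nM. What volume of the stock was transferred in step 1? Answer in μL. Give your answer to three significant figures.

Step 1: v brought to 4650 μL → factor = 4650 μL/v
Step 2: 4 mL brought to 80 mL → factor 80/4 = 20
Step 3: 65 μL brought to 47.3 mL → factor 47300/65 = 727.69
Step 4: 15 μL brought to 2450 μL → factor 2450/15 = 163.33
Step 5: 0.38 mL + 23.4 mL = 23.78 mL total → factor 23.78/0.38 = 62.579
Product of known-step factors = 1.4876 × 10^8
Overall factor = 2.00 M / (0.188 nM) = 1.0638 × 10^10
Step-1 factor = 1.0638 × 10^10 / 1.4876 × 10^8 = 71.514
v = 4650 μL / 71.514 = 65.0 μL

65.0 μL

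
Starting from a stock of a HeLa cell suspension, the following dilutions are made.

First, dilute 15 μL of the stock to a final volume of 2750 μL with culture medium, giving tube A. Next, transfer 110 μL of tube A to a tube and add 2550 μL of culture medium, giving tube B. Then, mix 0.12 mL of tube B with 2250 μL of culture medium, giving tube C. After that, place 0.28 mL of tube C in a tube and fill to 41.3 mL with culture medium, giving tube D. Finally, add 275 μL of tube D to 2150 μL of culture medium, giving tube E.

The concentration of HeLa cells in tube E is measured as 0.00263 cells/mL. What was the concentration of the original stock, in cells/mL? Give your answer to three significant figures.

3.00 × 10^5 cells/mL

Step 1: 15 μL brought to 2750 μL → factor 2750/15 = 183.33
Step 2: 110 μL + 2550 μL = 2660 μL total → factor 2660/110 = 24.182
Step 3: 0.12 mL + 2250 μL = 2.37 mL total → factor 2.37/0.12 = 19.75
Step 4: 0.28 mL brought to 41.3 mL → factor 41.3/0.28 = 147.5
Step 5: 275 μL + 2150 μL = 2425 μL total → factor 2425/275 = 8.8182
Overall dilution factor = 183.33 × 24.182 × 19.75 × 147.5 × 8.8182 = 1.1389 × 10^8
Stock = 0.00263 cells/mL × 1.1389 × 10^8 = 3.00 × 10^5 cells/mL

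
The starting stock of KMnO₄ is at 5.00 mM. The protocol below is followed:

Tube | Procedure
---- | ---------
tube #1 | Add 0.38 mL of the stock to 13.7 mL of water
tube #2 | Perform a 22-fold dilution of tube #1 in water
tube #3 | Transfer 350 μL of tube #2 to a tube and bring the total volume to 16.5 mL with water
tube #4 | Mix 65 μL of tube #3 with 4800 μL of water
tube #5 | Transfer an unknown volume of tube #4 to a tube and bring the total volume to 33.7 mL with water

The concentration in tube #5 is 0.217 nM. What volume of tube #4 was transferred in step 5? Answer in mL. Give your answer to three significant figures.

4.21 mL

Step 1: 0.38 mL + 13.7 mL = 14.08 mL total → factor 14.08/0.38 = 37.053
Step 2: 22-fold → factor 22
Step 3: 350 μL brought to 16.5 mL → factor 16500/350 = 47.143
Step 4: 65 μL + 4800 μL = 4865 μL total → factor 4865/65 = 74.846
Step 5: v brought to 33.7 mL → factor = 33.7 mL/v
Product of known-step factors = 2.8763 × 10^6
Overall factor = 5.00 mM / (0.217 nM) = 2.3041 × 10^7
Step-5 factor = 2.3041 × 10^7 / 2.8763 × 10^6 = 8.0109
v = 33.7 mL / 8.0109 = 4.21 mL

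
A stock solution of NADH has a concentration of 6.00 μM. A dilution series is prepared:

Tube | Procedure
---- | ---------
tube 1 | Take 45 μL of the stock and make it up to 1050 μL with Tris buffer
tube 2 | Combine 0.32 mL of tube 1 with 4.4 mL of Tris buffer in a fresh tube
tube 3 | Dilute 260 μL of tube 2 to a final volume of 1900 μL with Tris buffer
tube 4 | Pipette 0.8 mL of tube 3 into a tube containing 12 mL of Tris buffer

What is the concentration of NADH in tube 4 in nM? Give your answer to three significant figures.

Step 1: 45 μL brought to 1050 μL → factor 1050/45 = 23.333
Step 2: 0.32 mL + 4.4 mL = 4.72 mL total → factor 4.72/0.32 = 14.75
Step 3: 260 μL brought to 1900 μL → factor 1900/260 = 7.3077
Step 4: 0.8 mL + 12 mL = 12.8 mL total → factor 12.8/0.8 = 16
Overall dilution factor = 23.333 × 14.75 × 7.3077 × 16 = 40241
Final = 6.00 μM / 40241 = 0.0001491 μM = 0.149 nM

0.149 nM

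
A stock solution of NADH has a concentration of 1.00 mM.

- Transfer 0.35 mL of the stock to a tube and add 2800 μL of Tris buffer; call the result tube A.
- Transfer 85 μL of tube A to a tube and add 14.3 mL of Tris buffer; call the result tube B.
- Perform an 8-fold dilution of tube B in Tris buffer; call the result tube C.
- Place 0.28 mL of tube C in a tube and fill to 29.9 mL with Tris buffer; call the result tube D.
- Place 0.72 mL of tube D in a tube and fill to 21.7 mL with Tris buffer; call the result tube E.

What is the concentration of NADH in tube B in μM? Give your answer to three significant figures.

0.657 μM

Step 1: 0.35 mL + 2800 μL = 3.15 mL total → factor 3.15/0.35 = 9
Step 2: 85 μL + 14.3 mL = 14385 μL total → factor 14385/85 = 169.24
Dilution factor through tube B = 9 × 169.24 = 1523.1
[tube B] = 1.00 mM / 1523.1 = 0.0006565 mM = 0.657 μM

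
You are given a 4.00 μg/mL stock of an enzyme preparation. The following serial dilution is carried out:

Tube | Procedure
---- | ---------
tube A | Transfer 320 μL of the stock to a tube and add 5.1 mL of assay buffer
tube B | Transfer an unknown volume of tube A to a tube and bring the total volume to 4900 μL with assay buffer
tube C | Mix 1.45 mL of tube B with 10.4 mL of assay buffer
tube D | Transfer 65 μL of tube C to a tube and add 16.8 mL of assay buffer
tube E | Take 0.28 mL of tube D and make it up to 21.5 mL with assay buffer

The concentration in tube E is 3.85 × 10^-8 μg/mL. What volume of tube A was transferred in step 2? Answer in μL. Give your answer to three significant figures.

Step 1: 320 μL + 5.1 mL = 5420 μL total → factor 5420/320 = 16.938
Step 2: v brought to 4900 μL → factor = 4900 μL/v
Step 3: 1.45 mL + 10.4 mL = 11.85 mL total → factor 11.85/1.45 = 8.1724
Step 4: 65 μL + 16.8 mL = 16865 μL total → factor 16865/65 = 259.46
Step 5: 0.28 mL brought to 21.5 mL → factor 21.5/0.28 = 76.786
Product of known-step factors = 2.7577 × 10^6
Overall factor = 4.00 μg/mL / (3.85 × 10^-8 μg/mL) = 1.039 × 10^8
Step-2 factor = 1.039 × 10^8 / 2.7577 × 10^6 = 37.674
v = 4900 μL / 37.674 = 130 μL

130 μL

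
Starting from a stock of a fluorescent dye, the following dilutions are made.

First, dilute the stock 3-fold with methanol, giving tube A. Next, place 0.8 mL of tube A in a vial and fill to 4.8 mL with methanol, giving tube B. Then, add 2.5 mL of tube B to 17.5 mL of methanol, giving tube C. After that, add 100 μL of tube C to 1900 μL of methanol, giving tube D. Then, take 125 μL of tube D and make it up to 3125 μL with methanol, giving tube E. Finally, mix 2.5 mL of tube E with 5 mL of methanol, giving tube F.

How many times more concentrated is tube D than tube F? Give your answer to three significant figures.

Step 1: 3-fold → factor 3
Step 2: 0.8 mL brought to 4.8 mL → factor 4.8/0.8 = 6
Step 3: 2.5 mL + 17.5 mL = 20 mL total → factor 20/2.5 = 8
Step 4: 100 μL + 1900 μL = 2000 μL total → factor 2000/100 = 20
Step 5: 125 μL brought to 3125 μL → factor 3125/125 = 25
Step 6: 2.5 mL + 5 mL = 7.5 mL total → factor 7.5/2.5 = 3
Dilution factor to tube D = 2880; to tube F = 2.16 × 10^5
[tube D]/[tube F] = (factor to tube F)/(factor to tube D) = 2.16 × 10^5/2880 = 75.0

75.0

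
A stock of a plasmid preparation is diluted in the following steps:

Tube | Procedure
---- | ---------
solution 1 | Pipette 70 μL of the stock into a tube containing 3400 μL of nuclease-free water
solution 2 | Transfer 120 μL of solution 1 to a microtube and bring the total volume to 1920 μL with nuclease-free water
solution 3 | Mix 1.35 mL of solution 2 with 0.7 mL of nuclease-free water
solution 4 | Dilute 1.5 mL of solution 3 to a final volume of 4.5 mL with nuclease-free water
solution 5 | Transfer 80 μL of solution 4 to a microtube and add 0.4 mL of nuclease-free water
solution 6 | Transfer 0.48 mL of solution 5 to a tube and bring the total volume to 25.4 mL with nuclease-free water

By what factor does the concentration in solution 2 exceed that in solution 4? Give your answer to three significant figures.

4.56

Step 1: 70 μL + 3400 μL = 3470 μL total → factor 3470/70 = 49.571
Step 2: 120 μL brought to 1920 μL → factor 1920/120 = 16
Step 3: 1.35 mL + 0.7 mL = 2.05 mL total → factor 2.05/1.35 = 1.5185
Step 4: 1.5 mL brought to 4.5 mL → factor 4.5/1.5 = 3
Dilution factor to solution 2 = 793.14; to solution 4 = 3613.2
[solution 2]/[solution 4] = (factor to solution 4)/(factor to solution 2) = 3613.2/793.14 = 4.56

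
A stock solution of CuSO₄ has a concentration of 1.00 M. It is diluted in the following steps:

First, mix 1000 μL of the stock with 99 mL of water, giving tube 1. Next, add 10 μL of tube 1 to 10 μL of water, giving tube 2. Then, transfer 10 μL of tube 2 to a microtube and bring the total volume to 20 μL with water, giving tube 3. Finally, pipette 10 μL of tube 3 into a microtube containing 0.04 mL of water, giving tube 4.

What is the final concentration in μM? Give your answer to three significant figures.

Step 1: 1000 μL + 99 mL = 1 × 10^5 μL total → factor 1 × 10^5/1000 = 100
Step 2: 10 μL + 10 μL = 20 μL total → factor 20/10 = 2
Step 3: 10 μL brought to 20 μL → factor 20/10 = 2
Step 4: 10 μL + 0.04 mL = 50 μL total → factor 50/10 = 5
Overall dilution factor = 100 × 2 × 2 × 5 = 2000
Final = 1.00 M / 2000 = 0.0005000 M = 500 μM

500 μM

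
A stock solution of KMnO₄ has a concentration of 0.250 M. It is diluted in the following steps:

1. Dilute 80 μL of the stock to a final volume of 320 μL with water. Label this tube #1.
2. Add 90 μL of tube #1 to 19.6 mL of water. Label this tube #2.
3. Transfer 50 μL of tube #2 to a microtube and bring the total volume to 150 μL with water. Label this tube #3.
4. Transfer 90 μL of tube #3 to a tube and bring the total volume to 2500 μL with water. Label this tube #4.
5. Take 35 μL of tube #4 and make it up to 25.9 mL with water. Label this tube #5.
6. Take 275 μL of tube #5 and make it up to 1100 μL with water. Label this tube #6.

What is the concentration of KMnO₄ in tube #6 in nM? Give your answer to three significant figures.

1.16 nM

Step 1: 80 μL brought to 320 μL → factor 320/80 = 4
Step 2: 90 μL + 19.6 mL = 19690 μL total → factor 19690/90 = 218.78
Step 3: 50 μL brought to 150 μL → factor 150/50 = 3
Step 4: 90 μL brought to 2500 μL → factor 2500/90 = 27.778
Step 5: 35 μL brought to 25.9 mL → factor 25900/35 = 740
Step 6: 275 μL brought to 1100 μL → factor 1100/275 = 4
Overall dilution factor = 4 × 218.78 × 3 × 27.778 × 740 × 4 = 2.1586 × 10^8
Final = 0.250 M / 2.1586 × 10^8 = 1.158 × 10^-9 M = 1.16 nM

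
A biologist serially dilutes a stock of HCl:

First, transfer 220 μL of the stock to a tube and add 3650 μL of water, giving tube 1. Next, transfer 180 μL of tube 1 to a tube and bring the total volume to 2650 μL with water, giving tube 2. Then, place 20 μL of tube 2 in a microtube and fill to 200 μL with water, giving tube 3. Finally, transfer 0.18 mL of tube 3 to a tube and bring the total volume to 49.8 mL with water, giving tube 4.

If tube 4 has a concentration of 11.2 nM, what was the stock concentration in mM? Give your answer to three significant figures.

Step 1: 220 μL + 3650 μL = 3870 μL total → factor 3870/220 = 17.591
Step 2: 180 μL brought to 2650 μL → factor 2650/180 = 14.722
Step 3: 20 μL brought to 200 μL → factor 200/20 = 10
Step 4: 0.18 mL brought to 49.8 mL → factor 49.8/0.18 = 276.67
Overall dilution factor = 17.591 × 14.722 × 10 × 276.67 = 7.165 × 10^5
Stock = 11.2 nM × 7.165 × 10^5 = 8.025 × 10^6 nM = 8.02 mM

8.02 mM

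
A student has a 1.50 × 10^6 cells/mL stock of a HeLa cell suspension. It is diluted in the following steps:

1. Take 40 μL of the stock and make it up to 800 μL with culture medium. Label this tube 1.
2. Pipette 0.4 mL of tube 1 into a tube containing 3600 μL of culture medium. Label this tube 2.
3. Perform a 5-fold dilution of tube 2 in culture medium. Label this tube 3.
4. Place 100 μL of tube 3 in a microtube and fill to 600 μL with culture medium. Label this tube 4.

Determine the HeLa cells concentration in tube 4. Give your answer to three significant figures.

Step 1: 40 μL brought to 800 μL → factor 800/40 = 20
Step 2: 0.4 mL + 3600 μL = 4 mL total → factor 4/0.4 = 10
Step 3: 5-fold → factor 5
Step 4: 100 μL brought to 600 μL → factor 600/100 = 6
Overall dilution factor = 20 × 10 × 5 × 6 = 6000
Final = 1.50 × 10^6 cells/mL / 6000 = 250 cells/mL

250 cells/mL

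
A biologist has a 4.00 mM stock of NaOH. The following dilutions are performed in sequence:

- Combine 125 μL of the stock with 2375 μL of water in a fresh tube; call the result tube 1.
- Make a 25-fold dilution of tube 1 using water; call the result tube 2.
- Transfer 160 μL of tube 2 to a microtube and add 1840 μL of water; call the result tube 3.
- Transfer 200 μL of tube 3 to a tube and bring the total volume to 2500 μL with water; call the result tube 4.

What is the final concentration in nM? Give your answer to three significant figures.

51.2 nM

Step 1: 125 μL + 2375 μL = 2500 μL total → factor 2500/125 = 20
Step 2: 25-fold → factor 25
Step 3: 160 μL + 1840 μL = 2000 μL total → factor 2000/160 = 12.5
Step 4: 200 μL brought to 2500 μL → factor 2500/200 = 12.5
Overall dilution factor = 20 × 25 × 12.5 × 12.5 = 78125
Final = 4.00 mM / 78125 = 5.120 × 10^-5 mM = 51.2 nM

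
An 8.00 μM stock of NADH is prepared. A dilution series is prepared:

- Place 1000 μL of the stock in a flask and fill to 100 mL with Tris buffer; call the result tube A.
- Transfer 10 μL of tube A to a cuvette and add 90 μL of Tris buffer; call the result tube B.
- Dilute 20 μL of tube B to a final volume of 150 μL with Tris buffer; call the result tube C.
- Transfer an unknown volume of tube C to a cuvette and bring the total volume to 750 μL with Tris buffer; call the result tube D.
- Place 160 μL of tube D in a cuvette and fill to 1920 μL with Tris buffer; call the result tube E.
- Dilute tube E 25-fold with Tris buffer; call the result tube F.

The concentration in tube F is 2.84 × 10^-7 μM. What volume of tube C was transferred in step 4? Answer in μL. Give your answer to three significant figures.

Step 1: 1000 μL brought to 100 mL → factor 1 × 10^5/1000 = 100
Step 2: 10 μL + 90 μL = 100 μL total → factor 100/10 = 10
Step 3: 20 μL brought to 150 μL → factor 150/20 = 7.5
Step 4: v brought to 750 μL → factor = 750 μL/v
Step 5: 160 μL brought to 1920 μL → factor 1920/160 = 12
Step 6: 25-fold → factor 25
Product of known-step factors = 2.25 × 10^6
Overall factor = 8.00 μM / (2.84 × 10^-7 μM) = 2.8169 × 10^7
Step-4 factor = 2.8169 × 10^7 / 2.25 × 10^6 = 12.52
v = 750 μL / 12.52 = 59.9 μL

59.9 μL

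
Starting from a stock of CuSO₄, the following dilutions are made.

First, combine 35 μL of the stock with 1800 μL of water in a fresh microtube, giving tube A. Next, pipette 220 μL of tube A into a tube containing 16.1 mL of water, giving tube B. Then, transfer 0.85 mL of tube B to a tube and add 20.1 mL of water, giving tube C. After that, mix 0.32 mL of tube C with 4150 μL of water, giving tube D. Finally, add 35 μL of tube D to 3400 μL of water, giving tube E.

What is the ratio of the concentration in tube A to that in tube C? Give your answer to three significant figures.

Step 1: 35 μL + 1800 μL = 1835 μL total → factor 1835/35 = 52.429
Step 2: 220 μL + 16.1 mL = 16320 μL total → factor 16320/220 = 74.182
Step 3: 0.85 mL + 20.1 mL = 20.95 mL total → factor 20.95/0.85 = 24.647
Dilution factor to tube A = 52.429; to tube C = 95858
[tube A]/[tube C] = (factor to tube C)/(factor to tube A) = 95858/52.429 = 1.83 × 10^3

1.83 × 10^3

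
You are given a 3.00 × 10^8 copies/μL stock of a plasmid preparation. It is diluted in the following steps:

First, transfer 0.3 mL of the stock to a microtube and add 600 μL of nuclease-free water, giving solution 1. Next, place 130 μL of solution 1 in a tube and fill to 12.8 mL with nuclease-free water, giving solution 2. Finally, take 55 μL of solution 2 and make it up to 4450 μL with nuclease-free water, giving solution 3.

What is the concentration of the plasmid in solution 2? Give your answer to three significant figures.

1.02 × 10^6 copies/μL

Step 1: 0.3 mL + 600 μL = 0.9 mL total → factor 0.9/0.3 = 3
Step 2: 130 μL brought to 12.8 mL → factor 12800/130 = 98.462
Dilution factor through solution 2 = 3 × 98.462 = 295.38
[solution 2] = 3.00 × 10^8 copies/μL / 295.38 = 1.02 × 10^6 copies/μL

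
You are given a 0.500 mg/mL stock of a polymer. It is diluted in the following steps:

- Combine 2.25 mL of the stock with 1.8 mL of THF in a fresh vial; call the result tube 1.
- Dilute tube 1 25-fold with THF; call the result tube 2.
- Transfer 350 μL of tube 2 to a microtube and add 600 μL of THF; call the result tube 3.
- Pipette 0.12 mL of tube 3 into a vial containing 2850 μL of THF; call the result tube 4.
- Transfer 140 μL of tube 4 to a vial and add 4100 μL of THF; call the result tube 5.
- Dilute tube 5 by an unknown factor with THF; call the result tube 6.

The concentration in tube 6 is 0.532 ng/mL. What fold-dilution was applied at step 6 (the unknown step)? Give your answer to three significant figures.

10.3-fold

Step 1: 2.25 mL + 1.8 mL = 4.05 mL total → factor 4.05/2.25 = 1.8
Step 2: 25-fold → factor 25
Step 3: 350 μL + 600 μL = 950 μL total → factor 950/350 = 2.7143
Step 4: 0.12 mL + 2850 μL = 2.97 mL total → factor 2.97/0.12 = 24.75
Step 5: 140 μL + 4100 μL = 4240 μL total → factor 4240/140 = 30.286
Step 6: unknown factor x
Product of known-step factors = 91555
Overall factor = 0.500 mg/mL / (0.532 ng/mL) = 9.3985 × 10^5
x = 9.3985 × 10^5 / 91555 = 10.3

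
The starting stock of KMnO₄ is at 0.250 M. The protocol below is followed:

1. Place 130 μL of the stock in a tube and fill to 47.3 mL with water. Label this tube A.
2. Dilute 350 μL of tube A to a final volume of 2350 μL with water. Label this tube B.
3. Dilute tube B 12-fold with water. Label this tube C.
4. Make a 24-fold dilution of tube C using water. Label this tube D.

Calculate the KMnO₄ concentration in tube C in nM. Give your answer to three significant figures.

Step 1: 130 μL brought to 47.3 mL → factor 47300/130 = 363.85
Step 2: 350 μL brought to 2350 μL → factor 2350/350 = 6.7143
Step 3: 12-fold → factor 12
Dilution factor through tube C = 363.85 × 6.7143 × 12 = 29316
[tube C] = 0.250 M / 29316 = 8.528 × 10^-6 M = 8.53 × 10^3 nM

8.53 × 10^3 nM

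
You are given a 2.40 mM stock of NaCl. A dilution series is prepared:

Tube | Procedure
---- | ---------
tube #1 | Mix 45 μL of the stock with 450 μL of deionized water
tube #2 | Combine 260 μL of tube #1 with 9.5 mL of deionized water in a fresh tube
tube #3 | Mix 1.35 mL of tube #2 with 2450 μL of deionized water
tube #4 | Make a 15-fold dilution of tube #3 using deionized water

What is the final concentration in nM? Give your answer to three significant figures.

Step 1: 45 μL + 450 μL = 495 μL total → factor 495/45 = 11
Step 2: 260 μL + 9.5 mL = 9760 μL total → factor 9760/260 = 37.538
Step 3: 1.35 mL + 2450 μL = 3.8 mL total → factor 3.8/1.35 = 2.8148
Step 4: 15-fold → factor 15
Overall dilution factor = 11 × 37.538 × 2.8148 × 15 = 17435
Final = 2.40 mM / 17435 = 0.0001377 mM = 138 nM

138 nM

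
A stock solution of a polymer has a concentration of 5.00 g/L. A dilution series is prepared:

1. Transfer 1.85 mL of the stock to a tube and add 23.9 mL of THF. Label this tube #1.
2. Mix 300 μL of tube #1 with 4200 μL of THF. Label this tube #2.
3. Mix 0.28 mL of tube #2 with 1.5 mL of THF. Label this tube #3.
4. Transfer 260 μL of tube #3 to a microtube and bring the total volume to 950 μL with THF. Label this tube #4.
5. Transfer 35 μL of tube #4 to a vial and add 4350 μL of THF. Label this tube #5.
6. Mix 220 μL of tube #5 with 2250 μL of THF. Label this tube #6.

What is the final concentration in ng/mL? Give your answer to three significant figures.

0.733 ng/mL

Step 1: 1.85 mL + 23.9 mL = 25.75 mL total → factor 25.75/1.85 = 13.919
Step 2: 300 μL + 4200 μL = 4500 μL total → factor 4500/300 = 15
Step 3: 0.28 mL + 1.5 mL = 1.78 mL total → factor 1.78/0.28 = 6.3571
Step 4: 260 μL brought to 950 μL → factor 950/260 = 3.6538
Step 5: 35 μL + 4350 μL = 4385 μL total → factor 4385/35 = 125.29
Step 6: 220 μL + 2250 μL = 2470 μL total → factor 2470/220 = 11.227
Overall dilution factor = 13.919 × 15 × 6.3571 × 3.6538 × 125.29 × 11.227 = 6.8216 × 10^6
Final = 5.00 g/L / 6.8216 × 10^6 = 7.330 × 10^-7 g/L = 0.733 ng/mL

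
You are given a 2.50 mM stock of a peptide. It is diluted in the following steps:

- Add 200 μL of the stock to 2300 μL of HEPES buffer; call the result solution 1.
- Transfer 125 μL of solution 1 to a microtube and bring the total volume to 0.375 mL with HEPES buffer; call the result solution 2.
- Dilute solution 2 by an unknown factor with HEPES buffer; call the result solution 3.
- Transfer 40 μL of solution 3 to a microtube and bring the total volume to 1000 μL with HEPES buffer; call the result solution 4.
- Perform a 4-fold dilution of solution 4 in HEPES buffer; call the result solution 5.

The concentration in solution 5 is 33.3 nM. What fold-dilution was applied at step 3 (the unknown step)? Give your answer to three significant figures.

Step 1: 200 μL + 2300 μL = 2500 μL total → factor 2500/200 = 12.5
Step 2: 125 μL brought to 0.375 mL → factor 375/125 = 3
Step 3: unknown factor x
Step 4: 40 μL brought to 1000 μL → factor 1000/40 = 25
Step 5: 4-fold → factor 4
Product of known-step factors = 3750
Overall factor = 2.50 mM / (33.3 nM) = 75075
x = 75075 / 3750 = 20.0

20.0-fold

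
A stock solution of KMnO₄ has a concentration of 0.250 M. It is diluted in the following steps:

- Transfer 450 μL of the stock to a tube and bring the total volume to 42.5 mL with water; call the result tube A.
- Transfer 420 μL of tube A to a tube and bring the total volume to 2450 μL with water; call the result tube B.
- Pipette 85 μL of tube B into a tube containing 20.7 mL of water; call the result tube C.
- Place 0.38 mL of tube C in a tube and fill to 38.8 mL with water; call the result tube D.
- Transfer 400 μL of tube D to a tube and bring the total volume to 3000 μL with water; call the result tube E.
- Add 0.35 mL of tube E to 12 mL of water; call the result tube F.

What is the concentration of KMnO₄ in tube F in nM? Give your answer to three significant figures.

0.0687 nM

Step 1: 450 μL brought to 42.5 mL → factor 42500/450 = 94.444
Step 2: 420 μL brought to 2450 μL → factor 2450/420 = 5.8333
Step 3: 85 μL + 20.7 mL = 20785 μL total → factor 20785/85 = 244.53
Step 4: 0.38 mL brought to 38.8 mL → factor 38.8/0.38 = 102.11
Step 5: 400 μL brought to 3000 μL → factor 3000/400 = 7.5
Step 6: 0.35 mL + 12 mL = 12.35 mL total → factor 12.35/0.35 = 35.286
Overall dilution factor = 94.444 × 5.8333 × 244.53 × 102.11 × 7.5 × 35.286 = 3.6403 × 10^9
Final = 0.250 M / 3.6403 × 10^9 = 6.868 × 10^-11 M = 0.0687 nM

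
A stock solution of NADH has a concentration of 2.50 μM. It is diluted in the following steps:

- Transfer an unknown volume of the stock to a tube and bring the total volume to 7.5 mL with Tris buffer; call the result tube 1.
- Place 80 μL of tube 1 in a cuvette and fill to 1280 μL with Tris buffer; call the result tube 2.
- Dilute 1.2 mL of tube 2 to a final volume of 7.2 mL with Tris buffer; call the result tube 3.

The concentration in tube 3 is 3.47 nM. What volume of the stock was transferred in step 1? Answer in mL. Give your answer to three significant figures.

Step 1: v brought to 7.5 mL → factor = 7.5 mL/v
Step 2: 80 μL brought to 1280 μL → factor 1280/80 = 16
Step 3: 1.2 mL brought to 7.2 mL → factor 7.2/1.2 = 6
Product of known-step factors = 96
Overall factor = 2.50 μM / (3.47 nM) = 720.46
Step-1 factor = 720.46 / 96 = 7.5048
v = 7.5 mL / 7.5048 = 0.999 mL

0.999 mL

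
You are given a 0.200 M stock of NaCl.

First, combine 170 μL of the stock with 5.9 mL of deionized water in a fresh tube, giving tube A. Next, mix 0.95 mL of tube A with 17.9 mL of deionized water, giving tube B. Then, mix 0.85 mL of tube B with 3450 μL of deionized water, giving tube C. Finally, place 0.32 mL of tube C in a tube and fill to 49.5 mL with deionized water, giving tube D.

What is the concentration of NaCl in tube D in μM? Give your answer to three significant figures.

Step 1: 170 μL + 5.9 mL = 6070 μL total → factor 6070/170 = 35.706
Step 2: 0.95 mL + 17.9 mL = 18.85 mL total → factor 18.85/0.95 = 19.842
Step 3: 0.85 mL + 3450 μL = 4.3 mL total → factor 4.3/0.85 = 5.0588
Step 4: 0.32 mL brought to 49.5 mL → factor 49.5/0.32 = 154.69
Overall dilution factor = 35.706 × 19.842 × 5.0588 × 154.69 = 5.5441 × 10^5
Final = 0.200 M / 5.5441 × 10^5 = 3.607 × 10^-7 M = 0.361 μM

0.361 μM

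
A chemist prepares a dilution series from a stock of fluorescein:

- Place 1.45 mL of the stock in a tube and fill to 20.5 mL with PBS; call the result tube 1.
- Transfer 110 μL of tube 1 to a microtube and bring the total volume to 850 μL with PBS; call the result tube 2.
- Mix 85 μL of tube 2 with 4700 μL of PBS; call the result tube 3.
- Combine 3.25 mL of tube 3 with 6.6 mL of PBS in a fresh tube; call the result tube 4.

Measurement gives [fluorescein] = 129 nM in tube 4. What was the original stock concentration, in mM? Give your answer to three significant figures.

Step 1: 1.45 mL brought to 20.5 mL → factor 20.5/1.45 = 14.138
Step 2: 110 μL brought to 850 μL → factor 850/110 = 7.7273
Step 3: 85 μL + 4700 μL = 4785 μL total → factor 4785/85 = 56.294
Step 4: 3.25 mL + 6.6 mL = 9.85 mL total → factor 9.85/3.25 = 3.0308
Overall dilution factor = 14.138 × 7.7273 × 56.294 × 3.0308 = 18639
Stock = 129 nM × 18639 = 2.404 × 10^6 nM = 2.40 mM

2.40 mM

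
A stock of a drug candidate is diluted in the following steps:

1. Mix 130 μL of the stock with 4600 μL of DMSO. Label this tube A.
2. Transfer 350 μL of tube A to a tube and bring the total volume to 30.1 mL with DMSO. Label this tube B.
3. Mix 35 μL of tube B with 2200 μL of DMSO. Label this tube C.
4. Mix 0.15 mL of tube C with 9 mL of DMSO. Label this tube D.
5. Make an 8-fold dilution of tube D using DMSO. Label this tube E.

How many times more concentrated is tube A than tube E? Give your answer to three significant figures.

Step 1: 130 μL + 4600 μL = 4730 μL total → factor 4730/130 = 36.385
Step 2: 350 μL brought to 30.1 mL → factor 30100/350 = 86
Step 3: 35 μL + 2200 μL = 2235 μL total → factor 2235/35 = 63.857
Step 4: 0.15 mL + 9 mL = 9.15 mL total → factor 9.15/0.15 = 61
Step 5: 8-fold → factor 8
Dilution factor to tube A = 36.385; to tube E = 9.7509 × 10^7
[tube A]/[tube E] = (factor to tube E)/(factor to tube A) = 9.7509 × 10^7/36.385 = 2.68 × 10^6

2.68 × 10^6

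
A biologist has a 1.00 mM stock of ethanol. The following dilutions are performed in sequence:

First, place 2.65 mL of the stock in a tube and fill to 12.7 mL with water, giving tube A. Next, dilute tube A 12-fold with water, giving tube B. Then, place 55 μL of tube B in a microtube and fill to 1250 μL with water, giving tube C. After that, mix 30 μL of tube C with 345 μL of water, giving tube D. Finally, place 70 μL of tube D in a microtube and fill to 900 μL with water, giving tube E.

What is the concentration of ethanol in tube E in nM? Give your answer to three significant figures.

Step 1: 2.65 mL brought to 12.7 mL → factor 12.7/2.65 = 4.7925
Step 2: 12-fold → factor 12
Step 3: 55 μL brought to 1250 μL → factor 1250/55 = 22.727
Step 4: 30 μL + 345 μL = 375 μL total → factor 375/30 = 12.5
Step 5: 70 μL brought to 900 μL → factor 900/70 = 12.857
Overall dilution factor = 4.7925 × 12 × 22.727 × 12.5 × 12.857 = 2.1006 × 10^5
Final = 1.00 mM / 2.1006 × 10^5 = 4.761 × 10^-6 mM = 4.76 nM

4.76 nM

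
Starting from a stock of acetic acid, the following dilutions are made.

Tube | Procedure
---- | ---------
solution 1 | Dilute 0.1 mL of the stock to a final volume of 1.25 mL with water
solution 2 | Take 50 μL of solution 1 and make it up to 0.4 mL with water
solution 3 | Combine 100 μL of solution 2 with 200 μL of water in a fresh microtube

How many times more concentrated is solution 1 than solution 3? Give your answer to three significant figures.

Step 1: 0.1 mL brought to 1.25 mL → factor 1.25/0.1 = 12.5
Step 2: 50 μL brought to 0.4 mL → factor 400/50 = 8
Step 3: 100 μL + 200 μL = 300 μL total → factor 300/100 = 3
Dilution factor to solution 1 = 12.5; to solution 3 = 300
[solution 1]/[solution 3] = (factor to solution 3)/(factor to solution 1) = 300/12.5 = 24.0

24.0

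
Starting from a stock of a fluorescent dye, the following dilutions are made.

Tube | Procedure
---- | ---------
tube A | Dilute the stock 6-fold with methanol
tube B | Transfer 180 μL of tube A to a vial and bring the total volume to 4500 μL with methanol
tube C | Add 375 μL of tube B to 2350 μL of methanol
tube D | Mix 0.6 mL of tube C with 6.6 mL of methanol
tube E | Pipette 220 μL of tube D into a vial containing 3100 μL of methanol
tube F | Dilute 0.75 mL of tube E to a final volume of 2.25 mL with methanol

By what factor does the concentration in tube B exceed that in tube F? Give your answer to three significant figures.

3.95 × 10^3

Step 1: 6-fold → factor 6
Step 2: 180 μL brought to 4500 μL → factor 4500/180 = 25
Step 3: 375 μL + 2350 μL = 2725 μL total → factor 2725/375 = 7.2667
Step 4: 0.6 mL + 6.6 mL = 7.2 mL total → factor 7.2/0.6 = 12
Step 5: 220 μL + 3100 μL = 3320 μL total → factor 3320/220 = 15.091
Step 6: 0.75 mL brought to 2.25 mL → factor 2.25/0.75 = 3
Dilution factor to tube B = 150; to tube F = 5.9217 × 10^5
[tube B]/[tube F] = (factor to tube F)/(factor to tube B) = 5.9217 × 10^5/150 = 3.95 × 10^3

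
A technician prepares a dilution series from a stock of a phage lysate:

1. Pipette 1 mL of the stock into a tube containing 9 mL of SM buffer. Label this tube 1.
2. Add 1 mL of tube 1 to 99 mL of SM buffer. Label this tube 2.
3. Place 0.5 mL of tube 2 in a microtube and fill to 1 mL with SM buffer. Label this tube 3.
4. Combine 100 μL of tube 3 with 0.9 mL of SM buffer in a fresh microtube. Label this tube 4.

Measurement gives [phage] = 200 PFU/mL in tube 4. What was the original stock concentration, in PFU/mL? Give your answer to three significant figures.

Step 1: 1 mL + 9 mL = 10 mL total → factor 10/1 = 10
Step 2: 1 mL + 99 mL = 100 mL total → factor 100/1 = 100
Step 3: 0.5 mL brought to 1 mL → factor 1/0.5 = 2
Step 4: 100 μL + 0.9 mL = 1000 μL total → factor 1000/100 = 10
Overall dilution factor = 10 × 100 × 2 × 10 = 20000
Stock = 200 PFU/mL × 20000 = 4.00 × 10^6 PFU/mL

4.00 × 10^6 PFU/mL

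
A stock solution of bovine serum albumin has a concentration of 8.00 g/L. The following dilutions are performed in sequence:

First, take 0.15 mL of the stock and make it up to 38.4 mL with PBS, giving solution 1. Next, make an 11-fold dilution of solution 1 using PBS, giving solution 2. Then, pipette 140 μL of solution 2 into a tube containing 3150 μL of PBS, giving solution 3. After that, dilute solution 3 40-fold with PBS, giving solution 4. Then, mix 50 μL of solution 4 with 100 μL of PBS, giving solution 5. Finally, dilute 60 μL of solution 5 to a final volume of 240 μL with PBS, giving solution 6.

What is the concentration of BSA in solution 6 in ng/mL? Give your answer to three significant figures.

Step 1: 0.15 mL brought to 38.4 mL → factor 38.4/0.15 = 256
Step 2: 11-fold → factor 11
Step 3: 140 μL + 3150 μL = 3290 μL total → factor 3290/140 = 23.5
Step 4: 40-fold → factor 40
Step 5: 50 μL + 100 μL = 150 μL total → factor 150/50 = 3
Step 6: 60 μL brought to 240 μL → factor 240/60 = 4
Overall dilution factor = 256 × 11 × 23.5 × 40 × 3 × 4 = 3.1764 × 10^7
Final = 8.00 g/L / 3.1764 × 10^7 = 2.519 × 10^-7 g/L = 0.252 ng/mL

0.252 ng/mL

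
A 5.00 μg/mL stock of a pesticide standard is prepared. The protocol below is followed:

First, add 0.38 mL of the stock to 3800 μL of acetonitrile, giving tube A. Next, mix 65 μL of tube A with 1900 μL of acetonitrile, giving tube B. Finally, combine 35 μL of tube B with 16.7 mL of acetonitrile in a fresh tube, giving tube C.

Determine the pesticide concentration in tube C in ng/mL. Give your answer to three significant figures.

Step 1: 0.38 mL + 3800 μL = 4.18 mL total → factor 4.18/0.38 = 11
Step 2: 65 μL + 1900 μL = 1965 μL total → factor 1965/65 = 30.231
Step 3: 35 μL + 16.7 mL = 16735 μL total → factor 16735/35 = 478.14
Overall dilution factor = 11 × 30.231 × 478.14 = 1.59 × 10^5
Final = 5.00 μg/mL / 1.59 × 10^5 = 3.145 × 10^-5 μg/mL = 0.0314 ng/mL

0.0314 ng/mL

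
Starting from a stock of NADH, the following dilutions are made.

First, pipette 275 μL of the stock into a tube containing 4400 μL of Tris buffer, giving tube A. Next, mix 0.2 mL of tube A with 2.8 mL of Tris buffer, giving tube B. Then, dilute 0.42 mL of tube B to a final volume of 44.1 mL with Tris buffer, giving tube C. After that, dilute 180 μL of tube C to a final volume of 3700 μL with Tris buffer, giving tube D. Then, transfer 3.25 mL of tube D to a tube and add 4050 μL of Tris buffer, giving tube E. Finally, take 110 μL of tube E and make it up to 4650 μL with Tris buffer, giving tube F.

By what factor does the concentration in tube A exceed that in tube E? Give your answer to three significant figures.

7.27 × 10^4

Step 1: 275 μL + 4400 μL = 4675 μL total → factor 4675/275 = 17
Step 2: 0.2 mL + 2.8 mL = 3 mL total → factor 3/0.2 = 15
Step 3: 0.42 mL brought to 44.1 mL → factor 44.1/0.42 = 105
Step 4: 180 μL brought to 3700 μL → factor 3700/180 = 20.556
Step 5: 3.25 mL + 4050 μL = 7.3 mL total → factor 7.3/3.25 = 2.2462
Dilution factor to tube A = 17; to tube E = 1.2362 × 10^6
[tube A]/[tube E] = (factor to tube E)/(factor to tube A) = 1.2362 × 10^6/17 = 7.27 × 10^4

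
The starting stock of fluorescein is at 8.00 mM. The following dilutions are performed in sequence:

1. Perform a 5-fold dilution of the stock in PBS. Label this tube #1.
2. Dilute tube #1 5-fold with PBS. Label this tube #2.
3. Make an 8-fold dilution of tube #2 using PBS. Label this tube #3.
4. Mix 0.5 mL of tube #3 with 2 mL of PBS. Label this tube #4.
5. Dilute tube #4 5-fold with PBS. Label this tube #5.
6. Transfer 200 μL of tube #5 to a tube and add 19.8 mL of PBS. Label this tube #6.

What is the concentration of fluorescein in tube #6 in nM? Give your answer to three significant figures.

Step 1: 5-fold → factor 5
Step 2: 5-fold → factor 5
Step 3: 8-fold → factor 8
Step 4: 0.5 mL + 2 mL = 2.5 mL total → factor 2.5/0.5 = 5
Step 5: 5-fold → factor 5
Step 6: 200 μL + 19.8 mL = 20000 μL total → factor 20000/200 = 100
Overall dilution factor = 5 × 5 × 8 × 5 × 5 × 100 = 5 × 10^5
Final = 8.00 mM / 5 × 10^5 = 1.600 × 10^-5 mM = 16.0 nM

16.0 nM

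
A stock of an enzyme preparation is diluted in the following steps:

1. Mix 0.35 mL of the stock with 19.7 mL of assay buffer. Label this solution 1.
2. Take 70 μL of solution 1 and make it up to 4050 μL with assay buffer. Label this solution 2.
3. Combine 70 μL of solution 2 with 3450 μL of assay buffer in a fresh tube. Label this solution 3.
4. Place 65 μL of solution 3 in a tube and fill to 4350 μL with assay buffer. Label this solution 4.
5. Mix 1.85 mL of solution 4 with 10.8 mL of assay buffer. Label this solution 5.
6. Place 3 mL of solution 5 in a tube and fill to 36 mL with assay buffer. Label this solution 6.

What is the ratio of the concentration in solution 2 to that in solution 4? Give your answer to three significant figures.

Step 1: 0.35 mL + 19.7 mL = 20.05 mL total → factor 20.05/0.35 = 57.286
Step 2: 70 μL brought to 4050 μL → factor 4050/70 = 57.857
Step 3: 70 μL + 3450 μL = 3520 μL total → factor 3520/70 = 50.286
Step 4: 65 μL brought to 4350 μL → factor 4350/65 = 66.923
Dilution factor to solution 2 = 3314.4; to solution 4 = 1.1154 × 10^7
[solution 2]/[solution 4] = (factor to solution 4)/(factor to solution 2) = 1.1154 × 10^7/3314.4 = 3.37 × 10^3

3.37 × 10^3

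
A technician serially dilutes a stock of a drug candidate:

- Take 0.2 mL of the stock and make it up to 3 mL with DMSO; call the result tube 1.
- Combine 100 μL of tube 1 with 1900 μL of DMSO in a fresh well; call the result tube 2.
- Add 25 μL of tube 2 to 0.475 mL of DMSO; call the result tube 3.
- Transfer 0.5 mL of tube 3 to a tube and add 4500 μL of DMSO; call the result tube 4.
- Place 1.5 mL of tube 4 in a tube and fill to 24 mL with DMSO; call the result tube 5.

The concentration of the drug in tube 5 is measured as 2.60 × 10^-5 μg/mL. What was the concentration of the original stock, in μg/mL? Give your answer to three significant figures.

Step 1: 0.2 mL brought to 3 mL → factor 3/0.2 = 15
Step 2: 100 μL + 1900 μL = 2000 μL total → factor 2000/100 = 20
Step 3: 25 μL + 0.475 mL = 500 μL total → factor 500/25 = 20
Step 4: 0.5 mL + 4500 μL = 5 mL total → factor 5/0.5 = 10
Step 5: 1.5 mL brought to 24 mL → factor 24/1.5 = 16
Overall dilution factor = 15 × 20 × 20 × 10 × 16 = 9.6 × 10^5
Stock = 2.60 × 10^-5 μg/mL × 9.6 × 10^5 = 25.0 μg/mL

25.0 μg/mL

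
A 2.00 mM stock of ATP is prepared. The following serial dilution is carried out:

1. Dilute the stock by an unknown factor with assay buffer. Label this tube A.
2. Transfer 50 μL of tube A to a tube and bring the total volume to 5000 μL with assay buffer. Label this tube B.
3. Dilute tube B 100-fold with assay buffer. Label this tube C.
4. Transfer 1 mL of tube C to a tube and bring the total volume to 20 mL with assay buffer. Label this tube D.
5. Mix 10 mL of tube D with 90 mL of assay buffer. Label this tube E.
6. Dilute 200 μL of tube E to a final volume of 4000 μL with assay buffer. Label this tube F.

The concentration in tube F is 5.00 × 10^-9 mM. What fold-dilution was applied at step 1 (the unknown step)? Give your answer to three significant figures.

10.0-fold

Step 1: unknown factor x
Step 2: 50 μL brought to 5000 μL → factor 5000/50 = 100
Step 3: 100-fold → factor 100
Step 4: 1 mL brought to 20 mL → factor 20/1 = 20
Step 5: 10 mL + 90 mL = 100 mL total → factor 100/10 = 10
Step 6: 200 μL brought to 4000 μL → factor 4000/200 = 20
Product of known-step factors = 4 × 10^7
Overall factor = 2.00 mM / (5.00 × 10^-9 mM) = 4 × 10^8
x = 4 × 10^8 / 4 × 10^7 = 10.0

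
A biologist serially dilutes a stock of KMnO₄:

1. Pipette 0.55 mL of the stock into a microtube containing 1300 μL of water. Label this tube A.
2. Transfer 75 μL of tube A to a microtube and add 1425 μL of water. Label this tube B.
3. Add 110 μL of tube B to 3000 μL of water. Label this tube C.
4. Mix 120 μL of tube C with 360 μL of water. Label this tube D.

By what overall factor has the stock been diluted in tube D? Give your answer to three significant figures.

7.61 × 10^3

Step 1: 0.55 mL + 1300 μL = 1.85 mL total → factor 1.85/0.55 = 3.3636
Step 2: 75 μL + 1425 μL = 1500 μL total → factor 1500/75 = 20
Step 3: 110 μL + 3000 μL = 3110 μL total → factor 3110/110 = 28.273
Step 4: 120 μL + 360 μL = 480 μL total → factor 480/120 = 4
Overall dilution factor = 3.3636 × 20 × 28.273 × 4 = 7607.9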